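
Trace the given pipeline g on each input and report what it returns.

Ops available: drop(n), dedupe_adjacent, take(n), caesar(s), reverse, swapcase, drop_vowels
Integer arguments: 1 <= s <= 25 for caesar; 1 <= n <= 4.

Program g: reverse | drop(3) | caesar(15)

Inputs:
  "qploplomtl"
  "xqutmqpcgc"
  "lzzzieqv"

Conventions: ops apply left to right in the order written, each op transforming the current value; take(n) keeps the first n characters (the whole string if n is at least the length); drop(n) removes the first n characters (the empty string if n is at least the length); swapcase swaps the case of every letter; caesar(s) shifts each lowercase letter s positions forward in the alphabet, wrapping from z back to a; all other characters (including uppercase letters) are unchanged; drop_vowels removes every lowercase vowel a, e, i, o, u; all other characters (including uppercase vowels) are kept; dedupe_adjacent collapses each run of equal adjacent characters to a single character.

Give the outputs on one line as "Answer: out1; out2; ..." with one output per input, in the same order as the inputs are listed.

Execution, op by op:
  "qploplomtl" -> "ltmolpolpq" -> "olpolpq" -> "daedaef"
  "xqutmqpcgc" -> "cgcpqmtuqx" -> "pqmtuqx" -> "efbijfm"
  "lzzzieqv" -> "vqeizzzl" -> "izzzl" -> "xoooa"

"daedaef"; "efbijfm"; "xoooa"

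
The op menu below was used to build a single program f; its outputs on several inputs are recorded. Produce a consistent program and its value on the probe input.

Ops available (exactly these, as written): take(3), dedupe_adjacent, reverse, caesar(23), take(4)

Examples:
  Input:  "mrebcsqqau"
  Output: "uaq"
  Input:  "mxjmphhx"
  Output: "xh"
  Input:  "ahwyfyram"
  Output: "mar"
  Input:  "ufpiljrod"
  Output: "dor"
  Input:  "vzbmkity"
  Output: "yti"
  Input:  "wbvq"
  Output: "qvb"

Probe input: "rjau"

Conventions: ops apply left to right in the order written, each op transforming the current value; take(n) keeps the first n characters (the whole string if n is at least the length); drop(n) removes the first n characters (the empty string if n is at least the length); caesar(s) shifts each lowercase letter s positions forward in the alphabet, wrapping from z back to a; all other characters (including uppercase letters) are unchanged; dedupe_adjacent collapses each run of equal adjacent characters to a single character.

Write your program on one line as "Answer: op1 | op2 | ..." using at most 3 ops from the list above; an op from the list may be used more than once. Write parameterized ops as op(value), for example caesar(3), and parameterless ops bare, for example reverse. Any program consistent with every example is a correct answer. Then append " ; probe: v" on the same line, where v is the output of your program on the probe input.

reverse | take(3) | dedupe_adjacent ; probe: "uaj"

Check, running the answer program on each example:
  "mrebcsqqau" -> "uaqqscberm" -> "uaq" -> "uaq"
  "mxjmphhx" -> "xhhpmjxm" -> "xhh" -> "xh"
  "ahwyfyram" -> "maryfywha" -> "mar" -> "mar"
  "ufpiljrod" -> "dorjlipfu" -> "dor" -> "dor"
  "vzbmkity" -> "ytikmbzv" -> "yti" -> "yti"
  "wbvq" -> "qvbw" -> "qvb" -> "qvb"
  probe: "rjau" -> "uajr" -> "uaj" -> "uaj"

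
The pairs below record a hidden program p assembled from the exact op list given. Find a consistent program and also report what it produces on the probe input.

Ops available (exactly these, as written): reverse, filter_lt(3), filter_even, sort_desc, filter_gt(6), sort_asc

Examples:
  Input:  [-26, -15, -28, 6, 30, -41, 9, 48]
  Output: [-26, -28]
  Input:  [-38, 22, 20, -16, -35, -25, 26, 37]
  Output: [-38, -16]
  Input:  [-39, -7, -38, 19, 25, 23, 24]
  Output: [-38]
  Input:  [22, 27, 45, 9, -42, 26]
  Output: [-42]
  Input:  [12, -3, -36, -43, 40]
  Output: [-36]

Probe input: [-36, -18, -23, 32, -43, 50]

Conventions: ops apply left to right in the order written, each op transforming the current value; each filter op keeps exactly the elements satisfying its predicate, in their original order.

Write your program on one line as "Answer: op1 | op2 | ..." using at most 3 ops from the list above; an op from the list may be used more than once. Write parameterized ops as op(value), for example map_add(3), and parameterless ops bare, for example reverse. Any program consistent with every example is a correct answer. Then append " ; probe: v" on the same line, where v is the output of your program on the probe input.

filter_even | filter_lt(3) ; probe: [-36, -18]

Check, running the answer program on each example:
  [-26, -15, -28, 6, 30, -41, 9, 48] -> [-26, -28, 6, 30, 48] -> [-26, -28]
  [-38, 22, 20, -16, -35, -25, 26, 37] -> [-38, 22, 20, -16, 26] -> [-38, -16]
  [-39, -7, -38, 19, 25, 23, 24] -> [-38, 24] -> [-38]
  [22, 27, 45, 9, -42, 26] -> [22, -42, 26] -> [-42]
  [12, -3, -36, -43, 40] -> [12, -36, 40] -> [-36]
  probe: [-36, -18, -23, 32, -43, 50] -> [-36, -18, 32, 50] -> [-36, -18]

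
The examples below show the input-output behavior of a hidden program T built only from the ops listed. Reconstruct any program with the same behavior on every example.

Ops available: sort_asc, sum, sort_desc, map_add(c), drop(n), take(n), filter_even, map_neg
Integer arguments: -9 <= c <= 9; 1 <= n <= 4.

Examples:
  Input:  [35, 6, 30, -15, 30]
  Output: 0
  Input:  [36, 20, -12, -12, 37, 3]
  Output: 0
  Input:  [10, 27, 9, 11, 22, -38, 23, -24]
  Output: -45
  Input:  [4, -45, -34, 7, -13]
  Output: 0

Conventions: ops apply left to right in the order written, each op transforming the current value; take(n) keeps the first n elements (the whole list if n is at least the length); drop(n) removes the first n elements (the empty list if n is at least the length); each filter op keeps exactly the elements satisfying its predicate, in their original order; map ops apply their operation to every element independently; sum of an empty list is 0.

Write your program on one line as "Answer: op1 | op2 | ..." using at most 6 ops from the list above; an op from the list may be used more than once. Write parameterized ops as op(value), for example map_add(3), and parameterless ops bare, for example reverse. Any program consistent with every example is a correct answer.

drop(2) | sort_asc | drop(4) | map_neg | sum

Check, running the answer program on each example:
  [35, 6, 30, -15, 30] -> [30, -15, 30] -> [-15, 30, 30] -> [] -> [] -> 0
  [36, 20, -12, -12, 37, 3] -> [-12, -12, 37, 3] -> [-12, -12, 3, 37] -> [] -> [] -> 0
  [10, 27, 9, 11, 22, -38, 23, -24] -> [9, 11, 22, -38, 23, -24] -> [-38, -24, 9, 11, 22, 23] -> [22, 23] -> [-22, -23] -> -45
  [4, -45, -34, 7, -13] -> [-34, 7, -13] -> [-34, -13, 7] -> [] -> [] -> 0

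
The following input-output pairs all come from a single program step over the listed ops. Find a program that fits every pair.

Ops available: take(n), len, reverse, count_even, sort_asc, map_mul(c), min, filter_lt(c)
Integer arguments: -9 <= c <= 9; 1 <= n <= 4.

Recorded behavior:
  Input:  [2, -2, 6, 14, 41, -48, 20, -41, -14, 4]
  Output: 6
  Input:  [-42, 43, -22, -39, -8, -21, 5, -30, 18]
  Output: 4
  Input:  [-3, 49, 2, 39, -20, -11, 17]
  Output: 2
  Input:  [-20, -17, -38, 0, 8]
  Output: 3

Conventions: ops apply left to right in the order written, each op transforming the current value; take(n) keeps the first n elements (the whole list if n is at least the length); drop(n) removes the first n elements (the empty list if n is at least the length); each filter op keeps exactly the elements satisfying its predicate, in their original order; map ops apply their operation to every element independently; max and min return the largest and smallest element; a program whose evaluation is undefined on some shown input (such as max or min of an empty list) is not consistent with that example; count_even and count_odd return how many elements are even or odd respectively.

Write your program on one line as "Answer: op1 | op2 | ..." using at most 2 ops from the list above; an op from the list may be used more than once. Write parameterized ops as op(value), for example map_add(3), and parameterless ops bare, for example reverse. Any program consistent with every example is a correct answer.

filter_lt(8) | count_even

Check, running the answer program on each example:
  [2, -2, 6, 14, 41, -48, 20, -41, -14, 4] -> [2, -2, 6, -48, -41, -14, 4] -> 6
  [-42, 43, -22, -39, -8, -21, 5, -30, 18] -> [-42, -22, -39, -8, -21, 5, -30] -> 4
  [-3, 49, 2, 39, -20, -11, 17] -> [-3, 2, -20, -11] -> 2
  [-20, -17, -38, 0, 8] -> [-20, -17, -38, 0] -> 3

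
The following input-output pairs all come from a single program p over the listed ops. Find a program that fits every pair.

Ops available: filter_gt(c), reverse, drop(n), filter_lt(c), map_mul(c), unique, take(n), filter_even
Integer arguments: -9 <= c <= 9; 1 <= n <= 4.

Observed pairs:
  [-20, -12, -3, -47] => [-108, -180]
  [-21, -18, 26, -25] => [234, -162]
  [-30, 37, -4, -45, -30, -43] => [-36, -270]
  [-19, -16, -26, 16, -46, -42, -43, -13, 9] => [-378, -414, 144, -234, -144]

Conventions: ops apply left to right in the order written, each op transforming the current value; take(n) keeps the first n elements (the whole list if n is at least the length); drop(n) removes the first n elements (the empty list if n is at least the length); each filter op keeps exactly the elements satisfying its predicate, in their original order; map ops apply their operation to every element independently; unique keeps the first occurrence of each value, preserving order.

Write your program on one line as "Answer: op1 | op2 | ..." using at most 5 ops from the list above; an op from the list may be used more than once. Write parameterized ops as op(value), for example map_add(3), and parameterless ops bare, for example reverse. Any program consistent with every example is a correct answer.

unique | filter_even | map_mul(9) | reverse

Check, running the answer program on each example:
  [-20, -12, -3, -47] -> [-20, -12, -3, -47] -> [-20, -12] -> [-180, -108] -> [-108, -180]
  [-21, -18, 26, -25] -> [-21, -18, 26, -25] -> [-18, 26] -> [-162, 234] -> [234, -162]
  [-30, 37, -4, -45, -30, -43] -> [-30, 37, -4, -45, -43] -> [-30, -4] -> [-270, -36] -> [-36, -270]
  [-19, -16, -26, 16, -46, -42, -43, -13, 9] -> [-19, -16, -26, 16, -46, -42, -43, -13, 9] -> [-16, -26, 16, -46, -42] -> [-144, -234, 144, -414, -378] -> [-378, -414, 144, -234, -144]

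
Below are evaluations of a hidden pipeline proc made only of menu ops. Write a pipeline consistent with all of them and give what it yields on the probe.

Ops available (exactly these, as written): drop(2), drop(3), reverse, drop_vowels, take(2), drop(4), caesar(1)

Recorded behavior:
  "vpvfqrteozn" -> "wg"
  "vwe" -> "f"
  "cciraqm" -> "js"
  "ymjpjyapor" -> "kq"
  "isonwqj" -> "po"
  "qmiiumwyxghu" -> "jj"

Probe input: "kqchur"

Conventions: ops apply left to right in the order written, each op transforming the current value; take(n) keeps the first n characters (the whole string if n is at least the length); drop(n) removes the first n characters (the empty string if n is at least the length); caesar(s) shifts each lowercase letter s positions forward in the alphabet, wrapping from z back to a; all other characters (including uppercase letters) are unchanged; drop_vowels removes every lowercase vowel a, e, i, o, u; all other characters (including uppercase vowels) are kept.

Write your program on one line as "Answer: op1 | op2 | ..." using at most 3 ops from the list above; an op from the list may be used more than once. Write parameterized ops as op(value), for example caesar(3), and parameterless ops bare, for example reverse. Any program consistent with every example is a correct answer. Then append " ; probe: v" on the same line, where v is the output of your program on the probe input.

drop(2) | take(2) | caesar(1) ; probe: "di"

Check, running the answer program on each example:
  "vpvfqrteozn" -> "vfqrteozn" -> "vf" -> "wg"
  "vwe" -> "e" -> "e" -> "f"
  "cciraqm" -> "iraqm" -> "ir" -> "js"
  "ymjpjyapor" -> "jpjyapor" -> "jp" -> "kq"
  "isonwqj" -> "onwqj" -> "on" -> "po"
  "qmiiumwyxghu" -> "iiumwyxghu" -> "ii" -> "jj"
  probe: "kqchur" -> "chur" -> "ch" -> "di"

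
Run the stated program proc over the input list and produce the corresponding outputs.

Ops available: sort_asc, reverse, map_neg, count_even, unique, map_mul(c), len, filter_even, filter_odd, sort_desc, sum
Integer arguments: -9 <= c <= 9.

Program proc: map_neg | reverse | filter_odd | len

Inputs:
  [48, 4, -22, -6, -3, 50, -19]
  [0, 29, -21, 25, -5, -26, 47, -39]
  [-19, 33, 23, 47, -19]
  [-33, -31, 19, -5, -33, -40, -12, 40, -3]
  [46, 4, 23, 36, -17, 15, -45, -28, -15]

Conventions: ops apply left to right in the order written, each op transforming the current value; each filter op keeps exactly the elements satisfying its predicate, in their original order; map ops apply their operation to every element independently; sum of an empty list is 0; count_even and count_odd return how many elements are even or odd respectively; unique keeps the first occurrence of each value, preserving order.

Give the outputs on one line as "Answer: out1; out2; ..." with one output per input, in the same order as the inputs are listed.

Execution, op by op:
  [48, 4, -22, -6, -3, 50, -19] -> [-48, -4, 22, 6, 3, -50, 19] -> [19, -50, 3, 6, 22, -4, -48] -> [19, 3] -> 2
  [0, 29, -21, 25, -5, -26, 47, -39] -> [0, -29, 21, -25, 5, 26, -47, 39] -> [39, -47, 26, 5, -25, 21, -29, 0] -> [39, -47, 5, -25, 21, -29] -> 6
  [-19, 33, 23, 47, -19] -> [19, -33, -23, -47, 19] -> [19, -47, -23, -33, 19] -> [19, -47, -23, -33, 19] -> 5
  [-33, -31, 19, -5, -33, -40, -12, 40, -3] -> [33, 31, -19, 5, 33, 40, 12, -40, 3] -> [3, -40, 12, 40, 33, 5, -19, 31, 33] -> [3, 33, 5, -19, 31, 33] -> 6
  [46, 4, 23, 36, -17, 15, -45, -28, -15] -> [-46, -4, -23, -36, 17, -15, 45, 28, 15] -> [15, 28, 45, -15, 17, -36, -23, -4, -46] -> [15, 45, -15, 17, -23] -> 5

2; 6; 5; 6; 5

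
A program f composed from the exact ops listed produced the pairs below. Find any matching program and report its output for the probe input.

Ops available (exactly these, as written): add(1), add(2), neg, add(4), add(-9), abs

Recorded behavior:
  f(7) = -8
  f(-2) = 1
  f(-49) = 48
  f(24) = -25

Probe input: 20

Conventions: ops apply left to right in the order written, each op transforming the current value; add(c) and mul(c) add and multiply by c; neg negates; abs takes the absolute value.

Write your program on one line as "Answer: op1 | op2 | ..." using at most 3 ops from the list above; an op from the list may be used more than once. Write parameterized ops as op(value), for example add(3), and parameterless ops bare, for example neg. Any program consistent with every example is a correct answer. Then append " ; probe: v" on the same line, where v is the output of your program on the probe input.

add(2) | neg | add(1) ; probe: -21

Check, running the answer program on each example:
  7 -> 9 -> -9 -> -8
  -2 -> 0 -> 0 -> 1
  -49 -> -47 -> 47 -> 48
  24 -> 26 -> -26 -> -25
  probe: 20 -> 22 -> -22 -> -21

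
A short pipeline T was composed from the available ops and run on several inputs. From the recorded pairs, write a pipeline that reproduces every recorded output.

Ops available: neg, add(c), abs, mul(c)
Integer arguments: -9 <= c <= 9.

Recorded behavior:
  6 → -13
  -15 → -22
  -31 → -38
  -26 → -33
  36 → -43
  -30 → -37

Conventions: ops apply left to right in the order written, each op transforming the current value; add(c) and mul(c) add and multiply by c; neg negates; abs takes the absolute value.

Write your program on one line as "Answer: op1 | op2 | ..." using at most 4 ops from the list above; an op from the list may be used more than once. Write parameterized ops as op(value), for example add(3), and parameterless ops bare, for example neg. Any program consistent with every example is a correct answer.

abs | add(8) | add(-1) | neg

Check, running the answer program on each example:
  6 -> 6 -> 14 -> 13 -> -13
  -15 -> 15 -> 23 -> 22 -> -22
  -31 -> 31 -> 39 -> 38 -> -38
  -26 -> 26 -> 34 -> 33 -> -33
  36 -> 36 -> 44 -> 43 -> -43
  -30 -> 30 -> 38 -> 37 -> -37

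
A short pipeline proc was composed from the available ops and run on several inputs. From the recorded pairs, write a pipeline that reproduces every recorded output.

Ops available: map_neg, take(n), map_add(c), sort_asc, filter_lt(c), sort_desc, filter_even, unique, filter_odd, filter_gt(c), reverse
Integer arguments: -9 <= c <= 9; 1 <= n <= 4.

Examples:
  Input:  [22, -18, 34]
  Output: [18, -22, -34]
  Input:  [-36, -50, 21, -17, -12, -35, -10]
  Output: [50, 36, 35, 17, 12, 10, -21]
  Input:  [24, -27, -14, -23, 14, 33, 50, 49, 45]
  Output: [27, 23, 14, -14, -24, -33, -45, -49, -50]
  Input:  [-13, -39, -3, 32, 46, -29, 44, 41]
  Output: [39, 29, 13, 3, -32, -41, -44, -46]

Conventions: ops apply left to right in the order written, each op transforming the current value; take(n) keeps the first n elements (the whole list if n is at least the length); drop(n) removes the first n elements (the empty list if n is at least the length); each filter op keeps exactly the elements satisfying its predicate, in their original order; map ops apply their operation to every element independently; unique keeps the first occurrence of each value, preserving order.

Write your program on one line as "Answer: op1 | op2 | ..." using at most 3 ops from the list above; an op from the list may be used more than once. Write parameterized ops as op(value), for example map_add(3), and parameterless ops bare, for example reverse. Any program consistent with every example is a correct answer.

reverse | sort_asc | map_neg

Check, running the answer program on each example:
  [22, -18, 34] -> [34, -18, 22] -> [-18, 22, 34] -> [18, -22, -34]
  [-36, -50, 21, -17, -12, -35, -10] -> [-10, -35, -12, -17, 21, -50, -36] -> [-50, -36, -35, -17, -12, -10, 21] -> [50, 36, 35, 17, 12, 10, -21]
  [24, -27, -14, -23, 14, 33, 50, 49, 45] -> [45, 49, 50, 33, 14, -23, -14, -27, 24] -> [-27, -23, -14, 14, 24, 33, 45, 49, 50] -> [27, 23, 14, -14, -24, -33, -45, -49, -50]
  [-13, -39, -3, 32, 46, -29, 44, 41] -> [41, 44, -29, 46, 32, -3, -39, -13] -> [-39, -29, -13, -3, 32, 41, 44, 46] -> [39, 29, 13, 3, -32, -41, -44, -46]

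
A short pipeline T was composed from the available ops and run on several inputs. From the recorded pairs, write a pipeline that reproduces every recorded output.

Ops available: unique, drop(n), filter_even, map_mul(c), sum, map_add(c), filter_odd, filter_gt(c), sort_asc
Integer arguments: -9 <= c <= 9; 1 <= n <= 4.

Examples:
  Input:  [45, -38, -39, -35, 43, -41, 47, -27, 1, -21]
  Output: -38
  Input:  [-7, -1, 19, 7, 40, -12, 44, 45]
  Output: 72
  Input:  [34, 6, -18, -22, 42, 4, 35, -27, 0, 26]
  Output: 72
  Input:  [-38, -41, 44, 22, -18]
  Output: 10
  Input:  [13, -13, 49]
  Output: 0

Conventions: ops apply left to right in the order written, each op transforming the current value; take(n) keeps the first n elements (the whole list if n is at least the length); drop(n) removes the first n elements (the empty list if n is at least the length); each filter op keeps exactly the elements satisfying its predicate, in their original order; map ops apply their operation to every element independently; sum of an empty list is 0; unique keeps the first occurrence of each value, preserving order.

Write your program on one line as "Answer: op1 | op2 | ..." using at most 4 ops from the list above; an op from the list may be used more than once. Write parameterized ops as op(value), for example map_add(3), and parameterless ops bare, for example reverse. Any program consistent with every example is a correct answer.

filter_even | sort_asc | sum

Check, running the answer program on each example:
  [45, -38, -39, -35, 43, -41, 47, -27, 1, -21] -> [-38] -> [-38] -> -38
  [-7, -1, 19, 7, 40, -12, 44, 45] -> [40, -12, 44] -> [-12, 40, 44] -> 72
  [34, 6, -18, -22, 42, 4, 35, -27, 0, 26] -> [34, 6, -18, -22, 42, 4, 0, 26] -> [-22, -18, 0, 4, 6, 26, 34, 42] -> 72
  [-38, -41, 44, 22, -18] -> [-38, 44, 22, -18] -> [-38, -18, 22, 44] -> 10
  [13, -13, 49] -> [] -> [] -> 0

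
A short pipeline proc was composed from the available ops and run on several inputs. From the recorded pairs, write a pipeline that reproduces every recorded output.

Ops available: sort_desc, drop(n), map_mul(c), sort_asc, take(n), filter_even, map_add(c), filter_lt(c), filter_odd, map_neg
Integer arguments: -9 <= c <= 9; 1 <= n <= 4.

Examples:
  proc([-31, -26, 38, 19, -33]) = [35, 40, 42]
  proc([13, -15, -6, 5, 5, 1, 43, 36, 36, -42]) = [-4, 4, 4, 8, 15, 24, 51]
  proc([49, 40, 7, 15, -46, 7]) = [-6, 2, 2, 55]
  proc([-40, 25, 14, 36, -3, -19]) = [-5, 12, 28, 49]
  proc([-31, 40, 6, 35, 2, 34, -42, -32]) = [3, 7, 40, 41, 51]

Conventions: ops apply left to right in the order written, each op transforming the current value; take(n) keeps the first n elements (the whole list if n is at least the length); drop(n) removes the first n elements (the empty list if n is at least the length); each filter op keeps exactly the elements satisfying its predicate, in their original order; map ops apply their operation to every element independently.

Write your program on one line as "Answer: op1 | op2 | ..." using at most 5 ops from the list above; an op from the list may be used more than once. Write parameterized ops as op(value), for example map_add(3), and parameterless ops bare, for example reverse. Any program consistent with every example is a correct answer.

map_add(-9) | filter_lt(7) | map_mul(-1) | sort_desc | sort_asc

Check, running the answer program on each example:
  [-31, -26, 38, 19, -33] -> [-40, -35, 29, 10, -42] -> [-40, -35, -42] -> [40, 35, 42] -> [42, 40, 35] -> [35, 40, 42]
  [13, -15, -6, 5, 5, 1, 43, 36, 36, -42] -> [4, -24, -15, -4, -4, -8, 34, 27, 27, -51] -> [4, -24, -15, -4, -4, -8, -51] -> [-4, 24, 15, 4, 4, 8, 51] -> [51, 24, 15, 8, 4, 4, -4] -> [-4, 4, 4, 8, 15, 24, 51]
  [49, 40, 7, 15, -46, 7] -> [40, 31, -2, 6, -55, -2] -> [-2, 6, -55, -2] -> [2, -6, 55, 2] -> [55, 2, 2, -6] -> [-6, 2, 2, 55]
  [-40, 25, 14, 36, -3, -19] -> [-49, 16, 5, 27, -12, -28] -> [-49, 5, -12, -28] -> [49, -5, 12, 28] -> [49, 28, 12, -5] -> [-5, 12, 28, 49]
  [-31, 40, 6, 35, 2, 34, -42, -32] -> [-40, 31, -3, 26, -7, 25, -51, -41] -> [-40, -3, -7, -51, -41] -> [40, 3, 7, 51, 41] -> [51, 41, 40, 7, 3] -> [3, 7, 40, 41, 51]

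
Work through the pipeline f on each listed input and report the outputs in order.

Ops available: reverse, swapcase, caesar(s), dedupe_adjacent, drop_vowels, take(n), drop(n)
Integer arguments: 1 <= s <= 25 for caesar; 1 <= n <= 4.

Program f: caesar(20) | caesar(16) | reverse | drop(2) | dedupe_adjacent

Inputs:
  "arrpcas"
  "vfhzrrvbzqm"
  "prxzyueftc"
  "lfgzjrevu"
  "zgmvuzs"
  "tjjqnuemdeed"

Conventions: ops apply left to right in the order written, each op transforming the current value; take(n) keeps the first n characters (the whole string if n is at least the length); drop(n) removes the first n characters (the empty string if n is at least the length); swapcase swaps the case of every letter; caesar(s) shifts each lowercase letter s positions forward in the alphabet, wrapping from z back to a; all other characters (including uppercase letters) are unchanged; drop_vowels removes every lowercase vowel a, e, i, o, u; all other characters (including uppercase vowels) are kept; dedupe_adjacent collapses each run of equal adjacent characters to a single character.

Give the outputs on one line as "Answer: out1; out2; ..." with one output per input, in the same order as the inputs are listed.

"mzbk"; "jlfbjrpf"; "poeijhbz"; "obtjqpv"; "efwqj"; "onwoexatd"

Execution, op by op:
  "arrpcas" -> "ulljwum" -> "kbbzmkc" -> "ckmzbbk" -> "mzbbk" -> "mzbk"
  "vfhzrrvbzqm" -> "pzbtllpvtkg" -> "fprjbbfljaw" -> "wajlfbbjrpf" -> "jlfbbjrpf" -> "jlfbjrpf"
  "prxzyueftc" -> "jlrtsoyznw" -> "zbhjieopdm" -> "mdpoeijhbz" -> "poeijhbz" -> "poeijhbz"
  "lfgzjrevu" -> "fzatdlypo" -> "vpqjtbofe" -> "efobtjqpv" -> "obtjqpv" -> "obtjqpv"
  "zgmvuzs" -> "tagpotm" -> "jqwfejc" -> "cjefwqj" -> "efwqj" -> "efwqj"
  "tjjqnuemdeed" -> "nddkhoygxyyx" -> "dttaxeownoon" -> "noonwoexattd" -> "onwoexattd" -> "onwoexatd"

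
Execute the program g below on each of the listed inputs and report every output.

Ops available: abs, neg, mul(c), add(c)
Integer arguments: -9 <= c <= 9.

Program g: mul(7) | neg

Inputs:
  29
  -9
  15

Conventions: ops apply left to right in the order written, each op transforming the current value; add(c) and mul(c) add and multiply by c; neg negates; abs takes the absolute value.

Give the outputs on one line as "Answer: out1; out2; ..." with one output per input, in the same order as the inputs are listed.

-203; 63; -105

Execution, op by op:
  29 -> 203 -> -203
  -9 -> -63 -> 63
  15 -> 105 -> -105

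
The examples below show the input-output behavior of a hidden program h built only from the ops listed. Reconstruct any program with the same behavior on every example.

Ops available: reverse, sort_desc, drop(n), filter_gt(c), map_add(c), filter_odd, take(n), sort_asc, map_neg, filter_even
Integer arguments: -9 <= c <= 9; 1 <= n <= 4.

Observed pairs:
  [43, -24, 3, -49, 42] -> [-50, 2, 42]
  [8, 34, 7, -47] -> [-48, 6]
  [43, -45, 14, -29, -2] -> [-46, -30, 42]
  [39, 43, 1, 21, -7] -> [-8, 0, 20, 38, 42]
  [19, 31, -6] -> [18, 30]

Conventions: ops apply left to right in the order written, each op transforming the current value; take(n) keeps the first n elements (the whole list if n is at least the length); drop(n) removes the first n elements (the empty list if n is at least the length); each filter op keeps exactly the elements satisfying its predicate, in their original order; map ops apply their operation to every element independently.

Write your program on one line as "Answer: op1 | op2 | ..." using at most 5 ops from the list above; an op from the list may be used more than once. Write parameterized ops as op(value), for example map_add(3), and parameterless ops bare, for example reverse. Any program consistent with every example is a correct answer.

sort_desc | filter_odd | reverse | map_add(-1)

Check, running the answer program on each example:
  [43, -24, 3, -49, 42] -> [43, 42, 3, -24, -49] -> [43, 3, -49] -> [-49, 3, 43] -> [-50, 2, 42]
  [8, 34, 7, -47] -> [34, 8, 7, -47] -> [7, -47] -> [-47, 7] -> [-48, 6]
  [43, -45, 14, -29, -2] -> [43, 14, -2, -29, -45] -> [43, -29, -45] -> [-45, -29, 43] -> [-46, -30, 42]
  [39, 43, 1, 21, -7] -> [43, 39, 21, 1, -7] -> [43, 39, 21, 1, -7] -> [-7, 1, 21, 39, 43] -> [-8, 0, 20, 38, 42]
  [19, 31, -6] -> [31, 19, -6] -> [31, 19] -> [19, 31] -> [18, 30]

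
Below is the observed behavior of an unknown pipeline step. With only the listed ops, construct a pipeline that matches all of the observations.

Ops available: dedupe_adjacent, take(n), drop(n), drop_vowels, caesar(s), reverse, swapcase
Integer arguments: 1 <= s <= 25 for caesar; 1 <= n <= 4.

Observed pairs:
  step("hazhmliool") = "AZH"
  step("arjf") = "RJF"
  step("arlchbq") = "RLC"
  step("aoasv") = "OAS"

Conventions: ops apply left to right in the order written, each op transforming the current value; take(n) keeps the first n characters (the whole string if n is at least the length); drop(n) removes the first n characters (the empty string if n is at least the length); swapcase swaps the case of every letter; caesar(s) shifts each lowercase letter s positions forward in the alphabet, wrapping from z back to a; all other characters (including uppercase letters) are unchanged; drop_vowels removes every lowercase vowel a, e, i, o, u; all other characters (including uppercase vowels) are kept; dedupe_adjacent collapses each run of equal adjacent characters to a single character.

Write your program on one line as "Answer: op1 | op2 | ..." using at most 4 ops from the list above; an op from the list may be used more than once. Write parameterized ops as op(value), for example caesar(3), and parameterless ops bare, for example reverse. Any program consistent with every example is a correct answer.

drop(1) | take(3) | swapcase

Check, running the answer program on each example:
  "hazhmliool" -> "azhmliool" -> "azh" -> "AZH"
  "arjf" -> "rjf" -> "rjf" -> "RJF"
  "arlchbq" -> "rlchbq" -> "rlc" -> "RLC"
  "aoasv" -> "oasv" -> "oas" -> "OAS"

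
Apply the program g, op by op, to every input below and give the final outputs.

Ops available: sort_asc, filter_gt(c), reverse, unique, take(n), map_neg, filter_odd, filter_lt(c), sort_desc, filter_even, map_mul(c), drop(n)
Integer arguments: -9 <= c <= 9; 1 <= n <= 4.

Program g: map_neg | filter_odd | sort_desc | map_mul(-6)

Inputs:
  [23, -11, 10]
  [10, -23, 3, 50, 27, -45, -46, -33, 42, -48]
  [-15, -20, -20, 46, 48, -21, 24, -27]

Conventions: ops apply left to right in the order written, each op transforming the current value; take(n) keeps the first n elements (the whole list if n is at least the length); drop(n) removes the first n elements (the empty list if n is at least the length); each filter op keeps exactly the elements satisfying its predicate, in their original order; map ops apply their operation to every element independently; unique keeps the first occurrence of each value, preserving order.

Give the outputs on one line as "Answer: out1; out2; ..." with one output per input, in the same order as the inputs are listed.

Execution, op by op:
  [23, -11, 10] -> [-23, 11, -10] -> [-23, 11] -> [11, -23] -> [-66, 138]
  [10, -23, 3, 50, 27, -45, -46, -33, 42, -48] -> [-10, 23, -3, -50, -27, 45, 46, 33, -42, 48] -> [23, -3, -27, 45, 33] -> [45, 33, 23, -3, -27] -> [-270, -198, -138, 18, 162]
  [-15, -20, -20, 46, 48, -21, 24, -27] -> [15, 20, 20, -46, -48, 21, -24, 27] -> [15, 21, 27] -> [27, 21, 15] -> [-162, -126, -90]

[-66, 138]; [-270, -198, -138, 18, 162]; [-162, -126, -90]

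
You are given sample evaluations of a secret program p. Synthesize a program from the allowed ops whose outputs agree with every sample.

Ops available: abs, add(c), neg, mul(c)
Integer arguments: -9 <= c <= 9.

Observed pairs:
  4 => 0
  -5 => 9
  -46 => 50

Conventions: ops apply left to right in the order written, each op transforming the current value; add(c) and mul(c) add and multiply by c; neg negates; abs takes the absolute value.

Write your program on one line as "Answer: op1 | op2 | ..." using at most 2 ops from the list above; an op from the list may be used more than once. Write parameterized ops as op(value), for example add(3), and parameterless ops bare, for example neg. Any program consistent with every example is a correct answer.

neg | add(4)

Check, running the answer program on each example:
  4 -> -4 -> 0
  -5 -> 5 -> 9
  -46 -> 46 -> 50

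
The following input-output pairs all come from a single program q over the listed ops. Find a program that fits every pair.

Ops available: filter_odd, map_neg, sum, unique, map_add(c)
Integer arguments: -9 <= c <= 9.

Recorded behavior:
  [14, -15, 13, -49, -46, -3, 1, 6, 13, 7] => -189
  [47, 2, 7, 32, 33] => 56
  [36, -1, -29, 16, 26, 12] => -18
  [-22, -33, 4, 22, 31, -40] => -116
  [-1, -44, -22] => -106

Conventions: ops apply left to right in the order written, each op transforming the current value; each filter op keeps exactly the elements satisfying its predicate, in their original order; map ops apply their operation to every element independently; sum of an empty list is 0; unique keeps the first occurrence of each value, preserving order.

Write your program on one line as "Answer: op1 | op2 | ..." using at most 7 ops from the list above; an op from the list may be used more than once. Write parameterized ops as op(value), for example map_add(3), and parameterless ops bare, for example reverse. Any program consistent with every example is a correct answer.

map_add(-8) | map_neg | map_add(-1) | map_neg | map_add(-6) | sum

Check, running the answer program on each example:
  [14, -15, 13, -49, -46, -3, 1, 6, 13, 7] -> [6, -23, 5, -57, -54, -11, -7, -2, 5, -1] -> [-6, 23, -5, 57, 54, 11, 7, 2, -5, 1] -> [-7, 22, -6, 56, 53, 10, 6, 1, -6, 0] -> [7, -22, 6, -56, -53, -10, -6, -1, 6, 0] -> [1, -28, 0, -62, -59, -16, -12, -7, 0, -6] -> -189
  [47, 2, 7, 32, 33] -> [39, -6, -1, 24, 25] -> [-39, 6, 1, -24, -25] -> [-40, 5, 0, -25, -26] -> [40, -5, 0, 25, 26] -> [34, -11, -6, 19, 20] -> 56
  [36, -1, -29, 16, 26, 12] -> [28, -9, -37, 8, 18, 4] -> [-28, 9, 37, -8, -18, -4] -> [-29, 8, 36, -9, -19, -5] -> [29, -8, -36, 9, 19, 5] -> [23, -14, -42, 3, 13, -1] -> -18
  [-22, -33, 4, 22, 31, -40] -> [-30, -41, -4, 14, 23, -48] -> [30, 41, 4, -14, -23, 48] -> [29, 40, 3, -15, -24, 47] -> [-29, -40, -3, 15, 24, -47] -> [-35, -46, -9, 9, 18, -53] -> -116
  [-1, -44, -22] -> [-9, -52, -30] -> [9, 52, 30] -> [8, 51, 29] -> [-8, -51, -29] -> [-14, -57, -35] -> -106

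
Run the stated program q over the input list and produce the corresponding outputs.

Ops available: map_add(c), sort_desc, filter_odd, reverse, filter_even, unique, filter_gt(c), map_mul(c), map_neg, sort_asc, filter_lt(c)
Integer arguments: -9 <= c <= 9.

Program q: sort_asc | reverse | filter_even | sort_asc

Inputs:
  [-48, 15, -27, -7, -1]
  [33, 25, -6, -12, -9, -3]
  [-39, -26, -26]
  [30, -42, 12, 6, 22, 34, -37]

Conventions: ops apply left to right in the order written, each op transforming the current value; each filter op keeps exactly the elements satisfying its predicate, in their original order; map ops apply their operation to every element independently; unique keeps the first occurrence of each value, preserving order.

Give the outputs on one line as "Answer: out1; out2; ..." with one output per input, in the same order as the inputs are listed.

Execution, op by op:
  [-48, 15, -27, -7, -1] -> [-48, -27, -7, -1, 15] -> [15, -1, -7, -27, -48] -> [-48] -> [-48]
  [33, 25, -6, -12, -9, -3] -> [-12, -9, -6, -3, 25, 33] -> [33, 25, -3, -6, -9, -12] -> [-6, -12] -> [-12, -6]
  [-39, -26, -26] -> [-39, -26, -26] -> [-26, -26, -39] -> [-26, -26] -> [-26, -26]
  [30, -42, 12, 6, 22, 34, -37] -> [-42, -37, 6, 12, 22, 30, 34] -> [34, 30, 22, 12, 6, -37, -42] -> [34, 30, 22, 12, 6, -42] -> [-42, 6, 12, 22, 30, 34]

[-48]; [-12, -6]; [-26, -26]; [-42, 6, 12, 22, 30, 34]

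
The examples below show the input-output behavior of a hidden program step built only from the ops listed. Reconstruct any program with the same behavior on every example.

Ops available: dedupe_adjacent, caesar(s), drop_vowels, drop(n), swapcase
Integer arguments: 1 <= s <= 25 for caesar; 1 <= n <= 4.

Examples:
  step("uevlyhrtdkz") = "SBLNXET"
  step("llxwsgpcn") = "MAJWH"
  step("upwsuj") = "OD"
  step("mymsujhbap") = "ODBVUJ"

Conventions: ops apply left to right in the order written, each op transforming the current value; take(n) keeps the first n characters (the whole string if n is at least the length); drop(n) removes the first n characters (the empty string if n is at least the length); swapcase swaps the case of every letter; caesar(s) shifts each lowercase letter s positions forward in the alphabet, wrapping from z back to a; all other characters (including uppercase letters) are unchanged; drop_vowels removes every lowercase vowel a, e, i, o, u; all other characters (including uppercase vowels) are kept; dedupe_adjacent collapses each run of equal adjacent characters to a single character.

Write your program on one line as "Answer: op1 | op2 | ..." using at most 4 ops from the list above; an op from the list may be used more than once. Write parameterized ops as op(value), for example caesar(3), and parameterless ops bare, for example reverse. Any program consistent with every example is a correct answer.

caesar(20) | swapcase | drop(4)

Check, running the answer program on each example:
  "uevlyhrtdkz" -> "oypfsblnxet" -> "OYPFSBLNXET" -> "SBLNXET"
  "llxwsgpcn" -> "ffrqmajwh" -> "FFRQMAJWH" -> "MAJWH"
  "upwsuj" -> "ojqmod" -> "OJQMOD" -> "OD"
  "mymsujhbap" -> "gsgmodbvuj" -> "GSGMODBVUJ" -> "ODBVUJ"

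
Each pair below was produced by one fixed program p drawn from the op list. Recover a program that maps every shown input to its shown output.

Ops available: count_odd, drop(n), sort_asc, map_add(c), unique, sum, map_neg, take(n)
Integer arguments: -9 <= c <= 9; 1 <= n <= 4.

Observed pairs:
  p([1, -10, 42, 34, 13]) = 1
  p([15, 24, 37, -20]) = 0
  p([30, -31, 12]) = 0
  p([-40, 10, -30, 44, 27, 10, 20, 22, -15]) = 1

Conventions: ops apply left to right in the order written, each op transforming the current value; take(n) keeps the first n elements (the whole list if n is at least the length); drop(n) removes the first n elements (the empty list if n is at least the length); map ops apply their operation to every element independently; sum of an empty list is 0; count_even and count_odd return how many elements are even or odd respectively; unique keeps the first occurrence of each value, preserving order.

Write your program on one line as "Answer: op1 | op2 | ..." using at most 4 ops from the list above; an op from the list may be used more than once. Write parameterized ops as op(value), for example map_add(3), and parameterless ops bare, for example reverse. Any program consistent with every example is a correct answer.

drop(4) | take(4) | count_odd

Check, running the answer program on each example:
  [1, -10, 42, 34, 13] -> [13] -> [13] -> 1
  [15, 24, 37, -20] -> [] -> [] -> 0
  [30, -31, 12] -> [] -> [] -> 0
  [-40, 10, -30, 44, 27, 10, 20, 22, -15] -> [27, 10, 20, 22, -15] -> [27, 10, 20, 22] -> 1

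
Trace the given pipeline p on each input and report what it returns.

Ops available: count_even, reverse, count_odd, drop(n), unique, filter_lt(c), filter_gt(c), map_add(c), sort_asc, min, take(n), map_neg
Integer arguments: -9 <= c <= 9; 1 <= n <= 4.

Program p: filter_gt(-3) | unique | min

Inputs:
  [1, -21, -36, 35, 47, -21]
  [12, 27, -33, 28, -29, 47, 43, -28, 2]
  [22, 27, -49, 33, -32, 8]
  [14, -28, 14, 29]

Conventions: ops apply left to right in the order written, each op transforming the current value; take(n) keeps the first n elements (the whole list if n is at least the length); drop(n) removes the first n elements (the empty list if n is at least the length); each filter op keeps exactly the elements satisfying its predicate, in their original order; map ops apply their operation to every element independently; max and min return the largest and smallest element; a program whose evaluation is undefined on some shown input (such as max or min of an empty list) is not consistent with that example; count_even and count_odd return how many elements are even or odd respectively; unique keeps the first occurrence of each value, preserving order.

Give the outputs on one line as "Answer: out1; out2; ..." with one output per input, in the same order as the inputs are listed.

Execution, op by op:
  [1, -21, -36, 35, 47, -21] -> [1, 35, 47] -> [1, 35, 47] -> 1
  [12, 27, -33, 28, -29, 47, 43, -28, 2] -> [12, 27, 28, 47, 43, 2] -> [12, 27, 28, 47, 43, 2] -> 2
  [22, 27, -49, 33, -32, 8] -> [22, 27, 33, 8] -> [22, 27, 33, 8] -> 8
  [14, -28, 14, 29] -> [14, 14, 29] -> [14, 29] -> 14

1; 2; 8; 14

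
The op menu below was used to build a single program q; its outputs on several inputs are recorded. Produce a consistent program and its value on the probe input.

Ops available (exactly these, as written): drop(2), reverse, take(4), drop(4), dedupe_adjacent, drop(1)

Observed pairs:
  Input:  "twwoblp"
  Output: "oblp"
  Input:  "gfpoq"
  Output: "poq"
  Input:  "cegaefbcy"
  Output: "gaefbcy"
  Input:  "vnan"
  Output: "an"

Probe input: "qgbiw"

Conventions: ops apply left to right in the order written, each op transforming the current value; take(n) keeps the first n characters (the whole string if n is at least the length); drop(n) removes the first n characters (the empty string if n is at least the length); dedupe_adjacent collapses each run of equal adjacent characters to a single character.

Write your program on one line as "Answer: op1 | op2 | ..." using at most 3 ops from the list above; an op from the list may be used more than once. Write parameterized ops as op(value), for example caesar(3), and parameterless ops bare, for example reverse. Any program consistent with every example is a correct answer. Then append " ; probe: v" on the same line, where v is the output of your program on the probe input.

dedupe_adjacent | drop(2) ; probe: "biw"

Check, running the answer program on each example:
  "twwoblp" -> "twoblp" -> "oblp"
  "gfpoq" -> "gfpoq" -> "poq"
  "cegaefbcy" -> "cegaefbcy" -> "gaefbcy"
  "vnan" -> "vnan" -> "an"
  probe: "qgbiw" -> "qgbiw" -> "biw"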